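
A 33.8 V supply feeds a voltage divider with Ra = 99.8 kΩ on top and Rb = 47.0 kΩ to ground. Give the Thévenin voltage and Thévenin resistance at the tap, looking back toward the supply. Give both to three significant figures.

V_th = 10.8 V, R_th = 32.0 kΩ

V_th is the open-circuit tap voltage: 33.8 × 47.0/(99.8 + 47.0) = 10.8 V.
With the supply zeroed, Ra and Rb appear in parallel from the tap: R_th = Ra‖Rb = (99.8 × 47.0)/146.8 = 32.0 kΩ.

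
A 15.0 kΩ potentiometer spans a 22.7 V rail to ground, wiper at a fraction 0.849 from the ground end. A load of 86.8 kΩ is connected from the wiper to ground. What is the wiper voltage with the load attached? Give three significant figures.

V ≈ 18.9 V

The wiper splits the pot into (1−α)R = 2.265 kΩ above and αR = 12.73 kΩ below.
Lower section ‖ load = 11.11 kΩ.
V_wiper = 22.7 × 11.11/(2.265 + 11.11) = 18.9 V.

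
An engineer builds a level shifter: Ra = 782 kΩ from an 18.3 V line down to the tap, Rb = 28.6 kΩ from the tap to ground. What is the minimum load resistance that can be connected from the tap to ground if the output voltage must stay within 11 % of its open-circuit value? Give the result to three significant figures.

R_L(min) ≈ 223 kΩ

Output resistance R_th = Ra‖Rb = (782 × 28.6)/810.6 = 27.59 kΩ.
The fractional drop is R_th/(R_th + R_L); requiring this ≤ 0.110 gives R_L ≥ R_th(1/0.110 − 1) = 27.59 × 8.091 = 223 kΩ.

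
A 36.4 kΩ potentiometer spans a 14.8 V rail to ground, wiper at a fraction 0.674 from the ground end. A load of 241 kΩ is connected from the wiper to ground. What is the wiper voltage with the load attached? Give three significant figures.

V ≈ 9.65 V

The wiper splits the pot into (1−α)R = 11.87 kΩ above and αR = 24.53 kΩ below.
Lower section ‖ load = 22.27 kΩ.
V_wiper = 14.8 × 22.27/(11.87 + 22.27) = 9.65 V.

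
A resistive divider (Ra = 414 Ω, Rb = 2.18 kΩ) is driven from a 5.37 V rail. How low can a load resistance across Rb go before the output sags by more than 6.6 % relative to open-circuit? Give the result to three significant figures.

Output resistance R_th = Ra‖Rb = (414 × 2180)/2594 = 347.9 Ω.
The fractional drop is R_th/(R_th + R_L); requiring this ≤ 0.0660 gives R_L ≥ R_th(1/0.0660 − 1) = 347.9 × 14.15 = 4.92 kΩ.

R_L(min) ≈ 4.92 kΩ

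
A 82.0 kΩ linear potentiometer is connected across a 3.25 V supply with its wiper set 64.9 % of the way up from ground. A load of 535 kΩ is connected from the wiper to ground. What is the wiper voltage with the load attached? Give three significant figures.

The wiper splits the pot into (1−α)R = 28.78 kΩ above and αR = 53.22 kΩ below.
Lower section ‖ load = 48.40 kΩ.
V_wiper = 3.25 × 48.40/(28.78 + 48.40) = 2.04 V.

V ≈ 2.04 V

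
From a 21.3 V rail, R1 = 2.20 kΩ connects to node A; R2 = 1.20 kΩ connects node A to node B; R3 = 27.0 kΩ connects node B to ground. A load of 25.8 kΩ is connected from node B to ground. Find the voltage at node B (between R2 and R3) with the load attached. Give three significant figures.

At node B, R3 is in parallel with the load: R3‖R_L = 13.19 kΩ.
Below node A the resistance is R2 + (R3‖R_L) = 14.39 kΩ, so V_A = 21.3 × 14.39/16.59 = 18.48 V.
Then V_B = V_A × (R3‖R_L)/(R2 + R3‖R_L) = 18.48 × 13.19/14.39 = 16.9 V.

V ≈ 16.9 V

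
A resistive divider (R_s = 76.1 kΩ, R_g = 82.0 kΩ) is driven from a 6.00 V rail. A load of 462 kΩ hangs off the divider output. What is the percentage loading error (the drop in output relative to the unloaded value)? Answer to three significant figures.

The divider's output (Thévenin) resistance is R_s‖R_g = 39.47 kΩ.
Fractional drop under load = R_th/(R_th + R_L) = 39.47 / (39.47 + 462) = 0.07871.
So the output falls by 7.87 %.

7.87 %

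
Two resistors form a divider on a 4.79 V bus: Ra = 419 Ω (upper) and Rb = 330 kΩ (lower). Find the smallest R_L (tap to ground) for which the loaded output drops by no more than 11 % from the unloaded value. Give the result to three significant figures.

R_L(min) ≈ 3.39 kΩ

Output resistance R_th = Ra‖Rb = (419 × 330000)/330400 = 418.5 Ω.
The fractional drop is R_th/(R_th + R_L); requiring this ≤ 0.110 gives R_L ≥ R_th(1/0.110 − 1) = 418.5 × 8.091 = 3.39 kΩ.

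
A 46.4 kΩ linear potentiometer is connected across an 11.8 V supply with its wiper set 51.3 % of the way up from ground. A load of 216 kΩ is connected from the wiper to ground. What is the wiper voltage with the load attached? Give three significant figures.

The wiper splits the pot into (1−α)R = 22.60 kΩ above and αR = 23.80 kΩ below.
Lower section ‖ load = 21.44 kΩ.
V_wiper = 11.8 × 21.44/(22.60 + 21.44) = 5.75 V.

V ≈ 5.75 V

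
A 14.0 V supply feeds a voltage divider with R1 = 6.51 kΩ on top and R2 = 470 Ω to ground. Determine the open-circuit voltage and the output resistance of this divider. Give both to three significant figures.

V_th is the open-circuit tap voltage: 14.0 × 470/(6510 + 470) = 0.943 V.
With the supply zeroed, R1 and R2 appear in parallel from the tap: R_th = R1‖R2 = (6510 × 470)/6980 = 438 Ω.

V_th = 0.943 V, R_th = 438 Ω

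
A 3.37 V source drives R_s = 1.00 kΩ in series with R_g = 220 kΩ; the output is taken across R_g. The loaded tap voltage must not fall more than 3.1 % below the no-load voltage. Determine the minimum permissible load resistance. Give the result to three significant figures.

Output resistance R_th = R_s‖R_g = (1000 × 220000)/221000 = 995.5 Ω.
The fractional drop is R_th/(R_th + R_L); requiring this ≤ 0.0310 gives R_L ≥ R_th(1/0.0310 − 1) = 995.5 × 31.26 = 31.1 kΩ.

R_L(min) ≈ 31.1 kΩ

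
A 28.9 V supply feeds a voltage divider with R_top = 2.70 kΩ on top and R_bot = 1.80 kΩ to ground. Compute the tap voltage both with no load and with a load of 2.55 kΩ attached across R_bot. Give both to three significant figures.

Unloaded: 11.6 V; loaded: 8.12 V

Open-circuit: V = 28.9 × 1.80/(2.70 + 1.80) = 11.6 V.
With the load, R_bot becomes R_bot‖R_L = 1.055 kΩ, so V = 28.9 × 1.055/3.755 = 8.12 V.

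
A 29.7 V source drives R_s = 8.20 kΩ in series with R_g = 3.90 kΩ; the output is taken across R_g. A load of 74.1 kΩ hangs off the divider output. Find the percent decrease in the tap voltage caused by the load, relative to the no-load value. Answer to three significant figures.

3.44 %

The divider's output (Thévenin) resistance is R_s‖R_g = 2.643 kΩ.
Fractional drop under load = R_th/(R_th + R_L) = 2.643 / (2.643 + 74.1) = 0.03444.
So the output falls by 3.44 %.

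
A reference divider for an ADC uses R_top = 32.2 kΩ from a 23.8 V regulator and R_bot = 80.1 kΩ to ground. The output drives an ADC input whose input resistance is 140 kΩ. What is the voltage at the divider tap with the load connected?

The load sits in parallel with R_bot: R_bot‖R_L = (80.1 × 140) / (80.1 + 140) = 50.95 kΩ.
V_out = 23.8 × 50.95 / (32.2 + 50.95) = 23.8 × 50.95/83.15 = 14.6 V.

V_out ≈ 14.6 V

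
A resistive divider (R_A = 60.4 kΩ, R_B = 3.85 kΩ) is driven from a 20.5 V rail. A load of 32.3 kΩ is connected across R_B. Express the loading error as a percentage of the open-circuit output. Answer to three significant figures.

The divider's output (Thévenin) resistance is R_A‖R_B = 3.619 kΩ.
Fractional drop under load = R_th/(R_th + R_L) = 3.619 / (3.619 + 32.3) = 0.1008.
So the output falls by 10.1 %.

10.1 %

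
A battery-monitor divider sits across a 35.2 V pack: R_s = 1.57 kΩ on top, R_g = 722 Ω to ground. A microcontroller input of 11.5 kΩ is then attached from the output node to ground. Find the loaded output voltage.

V_out ≈ 10.6 V

The load sits in parallel with R_g: R_g‖R_L = (722 × 11500) / (722 + 11500) = 679.3 Ω.
V_out = 35.2 × 679.3 / (1570 + 679.3) = 35.2 × 679.3/2249 = 10.6 V.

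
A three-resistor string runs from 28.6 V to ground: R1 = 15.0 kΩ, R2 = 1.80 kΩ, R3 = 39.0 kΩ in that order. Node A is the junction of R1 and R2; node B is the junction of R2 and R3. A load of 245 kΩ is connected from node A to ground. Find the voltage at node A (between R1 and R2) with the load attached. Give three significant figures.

Below node A the series string R2+R3 = 40.80 kΩ sits in parallel with the 245 kΩ load: 34.98 kΩ.
V_A = 28.6 × 34.98/(15.0 + 34.98) = 20.0 V.

V ≈ 20.0 V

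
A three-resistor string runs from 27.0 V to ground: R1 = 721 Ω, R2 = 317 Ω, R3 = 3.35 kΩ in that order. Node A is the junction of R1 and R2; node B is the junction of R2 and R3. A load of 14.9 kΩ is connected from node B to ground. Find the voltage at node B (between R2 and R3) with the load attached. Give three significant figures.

V ≈ 19.6 V

At node B, R3 is in parallel with the load: R3‖R_L = 2735 Ω.
Below node A the resistance is R2 + (R3‖R_L) = 3052 Ω, so V_A = 27.0 × 3052/3773 = 21.84 V.
Then V_B = V_A × (R3‖R_L)/(R2 + R3‖R_L) = 21.84 × 2735/3052 = 19.6 V.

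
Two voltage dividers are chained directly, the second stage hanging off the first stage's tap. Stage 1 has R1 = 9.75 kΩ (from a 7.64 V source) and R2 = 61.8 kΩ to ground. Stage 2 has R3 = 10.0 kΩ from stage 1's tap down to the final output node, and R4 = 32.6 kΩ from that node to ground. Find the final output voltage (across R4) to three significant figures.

V_out ≈ 4.22 V

Stage 2 presents R3+R4 = 42.60 kΩ as a load on stage 1's tap.
Stage 1's lower leg becomes R2‖(R3+R4) = 25.22 kΩ, so V_mid = 7.64 × 25.22/34.97 = 5.510 V.
Stage 2 is itself unloaded: V_out = V_mid × R4/(R3+R4) = 5.510 × 32.6/42.60 = 4.22 V.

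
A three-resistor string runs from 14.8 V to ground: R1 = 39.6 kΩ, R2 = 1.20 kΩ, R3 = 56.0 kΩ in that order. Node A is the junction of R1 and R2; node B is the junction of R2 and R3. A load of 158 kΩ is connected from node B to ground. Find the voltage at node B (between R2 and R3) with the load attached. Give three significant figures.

V ≈ 7.45 V

At node B, R3 is in parallel with the load: R3‖R_L = 41.35 kΩ.
Below node A the resistance is R2 + (R3‖R_L) = 42.55 kΩ, so V_A = 14.8 × 42.55/82.15 = 7.665 V.
Then V_B = V_A × (R3‖R_L)/(R2 + R3‖R_L) = 7.665 × 41.35/42.55 = 7.45 V.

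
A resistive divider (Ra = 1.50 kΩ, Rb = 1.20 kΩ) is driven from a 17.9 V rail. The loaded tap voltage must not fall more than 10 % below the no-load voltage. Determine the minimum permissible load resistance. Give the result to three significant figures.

Output resistance R_th = Ra‖Rb = (1500 × 1200)/2700 = 666.7 Ω.
The fractional drop is R_th/(R_th + R_L); requiring this ≤ 0.100 gives R_L ≥ R_th(1/0.100 − 1) = 666.7 × 9.000 = 6.00 kΩ.

R_L(min) ≈ 6.00 kΩ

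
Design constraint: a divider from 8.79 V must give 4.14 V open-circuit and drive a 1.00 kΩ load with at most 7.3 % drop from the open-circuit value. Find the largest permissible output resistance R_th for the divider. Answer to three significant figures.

R_th ≤ 78.7 Ω

Loading drop = R_th/(R_th + R_L) ≤ 0.0730, so R_th ≤ R_L · ε/(1−ε) = 1.00 kΩ × 0.0730/0.9270 = 78.7 Ω.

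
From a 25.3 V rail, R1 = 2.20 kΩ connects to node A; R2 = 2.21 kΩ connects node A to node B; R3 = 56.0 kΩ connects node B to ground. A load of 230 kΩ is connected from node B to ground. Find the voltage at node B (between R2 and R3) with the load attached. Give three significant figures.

At node B, R3 is in parallel with the load: R3‖R_L = 45.03 kΩ.
Below node A the resistance is R2 + (R3‖R_L) = 47.24 kΩ, so V_A = 25.3 × 47.24/49.44 = 24.17 V.
Then V_B = V_A × (R3‖R_L)/(R2 + R3‖R_L) = 24.17 × 45.03/47.24 = 23.0 V.

V ≈ 23.0 V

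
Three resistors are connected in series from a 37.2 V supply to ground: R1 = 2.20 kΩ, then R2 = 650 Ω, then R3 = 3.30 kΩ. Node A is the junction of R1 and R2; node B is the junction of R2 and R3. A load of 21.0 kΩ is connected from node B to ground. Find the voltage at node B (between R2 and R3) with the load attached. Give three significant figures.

At node B, R3 is in parallel with the load: R3‖R_L = 2852 Ω.
Below node A the resistance is R2 + (R3‖R_L) = 3502 Ω, so V_A = 37.2 × 3502/5702 = 22.85 V.
Then V_B = V_A × (R3‖R_L)/(R2 + R3‖R_L) = 22.85 × 2852/3502 = 18.6 V.

V ≈ 18.6 V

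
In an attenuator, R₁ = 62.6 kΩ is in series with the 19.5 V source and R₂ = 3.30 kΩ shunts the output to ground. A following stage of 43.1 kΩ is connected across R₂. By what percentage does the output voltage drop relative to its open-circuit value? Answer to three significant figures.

6.78 %

The divider's output (Thévenin) resistance is R₁‖R₂ = 3.135 kΩ.
Fractional drop under load = R_th/(R_th + R_L) = 3.135 / (3.135 + 43.1) = 0.06780.
So the output falls by 6.78 %.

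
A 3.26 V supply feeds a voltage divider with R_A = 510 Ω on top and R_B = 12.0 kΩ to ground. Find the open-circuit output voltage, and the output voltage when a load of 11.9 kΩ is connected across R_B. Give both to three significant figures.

Open-circuit: V = 3.26 × 12000/(510 + 12000) = 3.13 V.
With the load, R_B becomes R_B‖R_L = 5975 Ω, so V = 3.26 × 5975/6485 = 3.00 V.

Unloaded: 3.13 V; loaded: 3.00 V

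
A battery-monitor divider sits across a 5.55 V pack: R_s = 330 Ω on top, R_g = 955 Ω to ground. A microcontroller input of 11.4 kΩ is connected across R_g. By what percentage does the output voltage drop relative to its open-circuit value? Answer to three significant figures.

The divider's output (Thévenin) resistance is R_s‖R_g = 245.3 Ω.
Fractional drop under load = R_th/(R_th + R_L) = 245.3 / (245.3 + 11400) = 0.02106.
So the output falls by 2.11 %.

2.11 %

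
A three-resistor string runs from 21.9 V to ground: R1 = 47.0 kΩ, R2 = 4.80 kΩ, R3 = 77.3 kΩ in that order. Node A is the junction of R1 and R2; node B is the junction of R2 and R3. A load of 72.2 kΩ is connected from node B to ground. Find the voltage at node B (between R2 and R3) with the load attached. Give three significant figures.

V ≈ 9.17 V

At node B, R3 is in parallel with the load: R3‖R_L = 37.33 kΩ.
Below node A the resistance is R2 + (R3‖R_L) = 42.13 kΩ, so V_A = 21.9 × 42.13/89.13 = 10.35 V.
Then V_B = V_A × (R3‖R_L)/(R2 + R3‖R_L) = 10.35 × 37.33/42.13 = 9.17 V.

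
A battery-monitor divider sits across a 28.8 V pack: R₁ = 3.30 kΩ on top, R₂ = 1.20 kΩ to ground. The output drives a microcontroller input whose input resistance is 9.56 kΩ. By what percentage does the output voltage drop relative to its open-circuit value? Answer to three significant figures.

8.43 %

The divider's output (Thévenin) resistance is R₁‖R₂ = 0.8800 kΩ.
Fractional drop under load = R_th/(R_th + R_L) = 0.8800 / (0.8800 + 9.56) = 0.08429.
So the output falls by 8.43 %.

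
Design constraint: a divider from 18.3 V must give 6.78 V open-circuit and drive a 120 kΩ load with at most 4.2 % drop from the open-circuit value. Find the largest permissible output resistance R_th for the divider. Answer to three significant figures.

R_th ≤ 5.26 kΩ

Loading drop = R_th/(R_th + R_L) ≤ 0.0420, so R_th ≤ R_L · ε/(1−ε) = 120 kΩ × 0.0420/0.9580 = 5.26 kΩ.
(Any R1, R2 with R2/(R1+R2) = 0.370 and R1‖R2 ≤ 5.26 kΩ will meet the spec.)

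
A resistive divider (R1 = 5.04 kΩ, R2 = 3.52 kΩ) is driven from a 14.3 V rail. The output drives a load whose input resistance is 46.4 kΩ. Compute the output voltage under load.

The load sits in parallel with R2: R2‖R_L = (3.52 × 46.4) / (3.52 + 46.4) = 3.272 kΩ.
V_out = 14.3 × 3.272 / (5.04 + 3.272) = 14.3 × 3.272/8.312 = 5.63 V.
(Unloaded it would have been 5.88 V.)

V_out ≈ 5.63 V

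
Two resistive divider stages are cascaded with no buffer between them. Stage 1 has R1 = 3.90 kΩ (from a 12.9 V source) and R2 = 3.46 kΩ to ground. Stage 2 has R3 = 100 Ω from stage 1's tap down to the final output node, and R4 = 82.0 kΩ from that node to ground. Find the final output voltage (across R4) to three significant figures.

Stage 2 presents R3+R4 = 82100 Ω as a load on stage 1's tap.
Stage 1's lower leg becomes R2‖(R3+R4) = 3320 Ω, so V_mid = 12.9 × 3320/7220 = 5.932 V.
Stage 2 is itself unloaded: V_out = V_mid × R4/(R3+R4) = 5.932 × 82000/82100 = 5.92 V.

V_out ≈ 5.92 V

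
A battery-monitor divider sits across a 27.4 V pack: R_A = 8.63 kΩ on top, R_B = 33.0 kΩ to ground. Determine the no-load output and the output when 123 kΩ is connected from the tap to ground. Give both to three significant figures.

Unloaded: 21.7 V; loaded: 20.6 V

Open-circuit: V = 27.4 × 33.0/(8.63 + 33.0) = 21.7 V.
With the load, R_B becomes R_B‖R_L = 26.02 kΩ, so V = 27.4 × 26.02/34.65 = 20.6 V.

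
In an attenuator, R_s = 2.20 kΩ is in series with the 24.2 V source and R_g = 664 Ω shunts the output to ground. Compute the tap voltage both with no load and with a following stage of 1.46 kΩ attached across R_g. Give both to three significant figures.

Unloaded: 5.61 V; loaded: 4.16 V

Open-circuit: V = 24.2 × 664/(2200 + 664) = 5.61 V.
With the load, R_g becomes R_g‖R_L = 456.4 Ω, so V = 24.2 × 456.4/2656 = 4.16 V.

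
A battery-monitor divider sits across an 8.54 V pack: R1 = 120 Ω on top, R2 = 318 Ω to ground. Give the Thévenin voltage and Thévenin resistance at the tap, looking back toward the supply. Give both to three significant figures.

V_th = 6.20 V, R_th = 87.1 Ω

V_th is the open-circuit tap voltage: 8.54 × 318/(120 + 318) = 6.20 V.
With the supply zeroed, R1 and R2 appear in parallel from the tap: R_th = R1‖R2 = (120 × 318)/438.0 = 87.1 Ω.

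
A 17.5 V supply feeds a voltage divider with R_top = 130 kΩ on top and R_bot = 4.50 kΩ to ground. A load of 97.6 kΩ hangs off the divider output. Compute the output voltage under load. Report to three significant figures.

The load sits in parallel with R_bot: R_bot‖R_L = (4.50 × 97.6) / (4.50 + 97.6) = 4.302 kΩ.
V_out = 17.5 × 4.302 / (130 + 4.302) = 17.5 × 4.302/134.3 = 0.561 V.

V_out ≈ 0.561 V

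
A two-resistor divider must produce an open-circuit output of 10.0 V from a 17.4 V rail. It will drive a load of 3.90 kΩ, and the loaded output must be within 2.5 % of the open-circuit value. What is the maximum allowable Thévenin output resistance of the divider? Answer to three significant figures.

R_th ≤ 100 Ω

Loading drop = R_th/(R_th + R_L) ≤ 0.0250, so R_th ≤ R_L · ε/(1−ε) = 3.90 kΩ × 0.0250/0.9750 = 100 Ω.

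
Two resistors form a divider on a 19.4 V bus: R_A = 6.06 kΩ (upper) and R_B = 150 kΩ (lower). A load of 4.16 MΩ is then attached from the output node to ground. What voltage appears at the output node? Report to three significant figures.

V_out ≈ 18.6 V

The load sits in parallel with R_B: R_B‖R_L = (150 × 4160) / (150 + 4160) = 144.8 kΩ.
V_out = 19.4 × 144.8 / (6.06 + 144.8) = 19.4 × 144.8/150.8 = 18.6 V.
(Unloaded it would have been 18.6 V.)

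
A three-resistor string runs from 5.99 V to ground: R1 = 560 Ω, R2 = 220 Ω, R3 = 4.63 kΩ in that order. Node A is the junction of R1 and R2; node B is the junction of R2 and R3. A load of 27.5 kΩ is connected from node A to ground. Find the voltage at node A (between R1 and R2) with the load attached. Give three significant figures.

V ≈ 5.27 V

Below node A the series string R2+R3 = 4850 Ω sits in parallel with the 27500 Ω load: 4123 Ω.
V_A = 5.99 × 4123/(560 + 4123) = 5.27 V.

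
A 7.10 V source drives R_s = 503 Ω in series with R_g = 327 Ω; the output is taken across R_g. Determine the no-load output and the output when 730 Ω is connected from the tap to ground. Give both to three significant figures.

Open-circuit: V = 7.10 × 327/(503 + 327) = 2.80 V.
With the load, R_g becomes R_g‖R_L = 225.8 Ω, so V = 7.10 × 225.8/728.8 = 2.20 V.

Unloaded: 2.80 V; loaded: 2.20 V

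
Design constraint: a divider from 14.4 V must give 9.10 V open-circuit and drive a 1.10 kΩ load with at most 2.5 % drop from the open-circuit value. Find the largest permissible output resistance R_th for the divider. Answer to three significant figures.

Loading drop = R_th/(R_th + R_L) ≤ 0.0250, so R_th ≤ R_L · ε/(1−ε) = 1.10 kΩ × 0.0250/0.9750 = 28.2 Ω.
(Any R1, R2 with R2/(R1+R2) = 0.632 and R1‖R2 ≤ 28.2 Ω will meet the spec.)

R_th ≤ 28.2 Ω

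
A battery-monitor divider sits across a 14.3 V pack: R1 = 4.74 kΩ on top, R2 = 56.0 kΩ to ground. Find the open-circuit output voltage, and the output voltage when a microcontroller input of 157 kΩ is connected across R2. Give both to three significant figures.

Open-circuit: V = 14.3 × 56.0/(4.74 + 56.0) = 13.2 V.
With the load, R2 becomes R2‖R_L = 41.28 kΩ, so V = 14.3 × 41.28/46.02 = 12.8 V.

Unloaded: 13.2 V; loaded: 12.8 V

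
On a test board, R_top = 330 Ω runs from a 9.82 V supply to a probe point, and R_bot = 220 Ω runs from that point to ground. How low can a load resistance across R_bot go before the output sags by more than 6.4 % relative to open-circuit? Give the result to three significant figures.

R_L(min) ≈ 1.93 kΩ

Output resistance R_th = R_top‖R_bot = (330 × 220)/550.0 = 132.0 Ω.
The fractional drop is R_th/(R_th + R_L); requiring this ≤ 0.0640 gives R_L ≥ R_th(1/0.0640 − 1) = 132.0 × 14.62 = 1.93 kΩ.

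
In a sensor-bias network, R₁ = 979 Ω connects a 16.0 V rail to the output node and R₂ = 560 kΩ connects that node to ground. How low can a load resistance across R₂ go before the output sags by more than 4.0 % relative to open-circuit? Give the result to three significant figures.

Output resistance R_th = R₁‖R₂ = (979 × 560000)/561000 = 977.3 Ω.
The fractional drop is R_th/(R_th + R_L); requiring this ≤ 0.0400 gives R_L ≥ R_th(1/0.0400 − 1) = 977.3 × 24.00 = 23.5 kΩ.

R_L(min) ≈ 23.5 kΩ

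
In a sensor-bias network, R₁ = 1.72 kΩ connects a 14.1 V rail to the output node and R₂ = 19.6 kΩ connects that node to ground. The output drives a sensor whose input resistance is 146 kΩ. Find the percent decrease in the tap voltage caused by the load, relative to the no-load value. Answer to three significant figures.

1.07 %

The divider's output (Thévenin) resistance is R₁‖R₂ = 1.581 kΩ.
Fractional drop under load = R_th/(R_th + R_L) = 1.581 / (1.581 + 146) = 0.01071.
So the output falls by 1.07 %.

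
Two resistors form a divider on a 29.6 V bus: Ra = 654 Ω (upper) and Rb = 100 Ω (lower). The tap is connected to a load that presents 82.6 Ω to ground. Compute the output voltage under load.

The load sits in parallel with Rb: Rb‖R_L = (100 × 82.6) / (100 + 82.6) = 45.24 Ω.
V_out = 29.6 × 45.24 / (654 + 45.24) = 29.6 × 45.24/699.2 = 1.91 V.
(Unloaded it would have been 3.93 V.)

V_out ≈ 1.91 V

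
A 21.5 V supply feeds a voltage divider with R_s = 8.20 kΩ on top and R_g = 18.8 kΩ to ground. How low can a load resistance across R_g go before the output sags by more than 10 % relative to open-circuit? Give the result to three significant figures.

R_L(min) ≈ 51.4 kΩ

Output resistance R_th = R_s‖R_g = (8.20 × 18.8)/27.00 = 5.710 kΩ.
The fractional drop is R_th/(R_th + R_L); requiring this ≤ 0.100 gives R_L ≥ R_th(1/0.100 − 1) = 5.710 × 9.000 = 51.4 kΩ.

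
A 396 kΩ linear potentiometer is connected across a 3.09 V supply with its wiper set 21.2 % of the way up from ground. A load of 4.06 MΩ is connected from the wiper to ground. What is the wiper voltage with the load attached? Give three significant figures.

V ≈ 0.645 V

The wiper splits the pot into (1−α)R = 312.0 kΩ above and αR = 83.95 kΩ below.
Lower section ‖ load = 82.25 kΩ.
V_wiper = 3.09 × 82.25/(312.0 + 82.25) = 0.645 V.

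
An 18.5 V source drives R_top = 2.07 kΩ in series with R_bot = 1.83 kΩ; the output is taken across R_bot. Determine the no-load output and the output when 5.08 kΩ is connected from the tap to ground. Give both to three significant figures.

Unloaded: 8.68 V; loaded: 7.29 V

Open-circuit: V = 18.5 × 1.83/(2.07 + 1.83) = 8.68 V.
With the load, R_bot becomes R_bot‖R_L = 1.345 kΩ, so V = 18.5 × 1.345/3.415 = 7.29 V.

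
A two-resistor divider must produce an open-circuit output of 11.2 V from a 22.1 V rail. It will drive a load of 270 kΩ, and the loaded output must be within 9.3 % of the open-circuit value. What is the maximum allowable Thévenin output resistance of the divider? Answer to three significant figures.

R_th ≤ 27.7 kΩ

Loading drop = R_th/(R_th + R_L) ≤ 0.0930, so R_th ≤ R_L · ε/(1−ε) = 270 kΩ × 0.0930/0.9070 = 27.7 kΩ.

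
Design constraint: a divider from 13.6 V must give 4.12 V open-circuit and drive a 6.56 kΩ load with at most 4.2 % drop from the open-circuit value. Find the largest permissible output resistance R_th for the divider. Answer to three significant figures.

R_th ≤ 288 Ω

Loading drop = R_th/(R_th + R_L) ≤ 0.0420, so R_th ≤ R_L · ε/(1−ε) = 6.56 kΩ × 0.0420/0.9580 = 288 Ω.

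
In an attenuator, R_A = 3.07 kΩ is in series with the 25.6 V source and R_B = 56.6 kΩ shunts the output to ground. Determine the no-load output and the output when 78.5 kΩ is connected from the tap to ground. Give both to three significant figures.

Unloaded: 24.3 V; loaded: 23.4 V

Open-circuit: V = 25.6 × 56.6/(3.07 + 56.6) = 24.3 V.
With the load, R_B becomes R_B‖R_L = 32.89 kΩ, so V = 25.6 × 32.89/35.96 = 23.4 V.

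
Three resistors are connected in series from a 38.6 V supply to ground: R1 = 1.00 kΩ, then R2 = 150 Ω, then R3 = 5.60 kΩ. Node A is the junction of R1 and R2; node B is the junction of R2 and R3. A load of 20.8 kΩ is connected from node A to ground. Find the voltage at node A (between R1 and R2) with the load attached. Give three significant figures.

Below node A the series string R2+R3 = 5750 Ω sits in parallel with the 20800 Ω load: 4505 Ω.
V_A = 38.6 × 4505/(1000 + 4505) = 31.6 V.

V ≈ 31.6 V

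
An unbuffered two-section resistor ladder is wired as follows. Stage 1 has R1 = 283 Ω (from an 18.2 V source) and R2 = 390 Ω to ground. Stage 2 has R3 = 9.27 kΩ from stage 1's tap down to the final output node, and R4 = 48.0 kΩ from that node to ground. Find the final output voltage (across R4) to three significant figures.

V_out ≈ 8.81 V

Stage 2 presents R3+R4 = 57270 Ω as a load on stage 1's tap.
Stage 1's lower leg becomes R2‖(R3+R4) = 387.4 Ω, so V_mid = 18.2 × 387.4/670.4 = 10.52 V.
Stage 2 is itself unloaded: V_out = V_mid × R4/(R3+R4) = 10.52 × 48000/57270 = 8.81 V.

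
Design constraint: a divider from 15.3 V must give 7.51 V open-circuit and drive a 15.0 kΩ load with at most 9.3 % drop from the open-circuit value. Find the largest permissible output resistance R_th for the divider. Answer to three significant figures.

Loading drop = R_th/(R_th + R_L) ≤ 0.0930, so R_th ≤ R_L · ε/(1−ε) = 15.0 kΩ × 0.0930/0.9070 = 1.54 kΩ.

R_th ≤ 1.54 kΩ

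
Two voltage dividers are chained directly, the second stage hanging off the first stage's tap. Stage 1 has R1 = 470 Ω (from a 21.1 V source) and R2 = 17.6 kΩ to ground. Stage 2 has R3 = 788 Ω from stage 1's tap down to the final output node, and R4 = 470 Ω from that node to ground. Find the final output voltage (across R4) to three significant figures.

Stage 2 presents R3+R4 = 1258 Ω as a load on stage 1's tap.
Stage 1's lower leg becomes R2‖(R3+R4) = 1174 Ω, so V_mid = 21.1 × 1174/1644 = 15.07 V.
Stage 2 is itself unloaded: V_out = V_mid × R4/(R3+R4) = 15.07 × 470/1258 = 5.63 V.

V_out ≈ 5.63 V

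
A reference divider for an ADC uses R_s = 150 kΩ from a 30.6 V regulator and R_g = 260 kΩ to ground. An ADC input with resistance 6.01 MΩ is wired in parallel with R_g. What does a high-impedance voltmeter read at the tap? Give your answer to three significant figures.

V_out ≈ 19.1 V

The load sits in parallel with R_g: R_g‖R_L = (260 × 6010) / (260 + 6010) = 249.2 kΩ.
V_out = 30.6 × 249.2 / (150 + 249.2) = 30.6 × 249.2/399.2 = 19.1 V.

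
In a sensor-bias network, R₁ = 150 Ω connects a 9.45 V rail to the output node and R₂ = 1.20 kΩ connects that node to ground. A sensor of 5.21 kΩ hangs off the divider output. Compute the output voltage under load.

V_out ≈ 8.19 V

The load sits in parallel with R₂: R₂‖R_L = (1200 × 5210) / (1200 + 5210) = 975.4 Ω.
V_out = 9.45 × 975.4 / (150 + 975.4) = 9.45 × 975.4/1125 = 8.19 V.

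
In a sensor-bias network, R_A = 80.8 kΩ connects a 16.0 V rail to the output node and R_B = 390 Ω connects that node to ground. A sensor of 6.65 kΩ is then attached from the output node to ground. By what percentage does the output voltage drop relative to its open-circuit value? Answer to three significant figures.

The divider's output (Thévenin) resistance is R_A‖R_B = 388.1 Ω.
Fractional drop under load = R_th/(R_th + R_L) = 388.1 / (388.1 + 6650) = 0.05515.
So the output falls by 5.51 %.

5.51 %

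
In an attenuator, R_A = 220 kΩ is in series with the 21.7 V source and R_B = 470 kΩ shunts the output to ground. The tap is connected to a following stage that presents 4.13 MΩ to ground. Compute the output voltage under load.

The load sits in parallel with R_B: R_B‖R_L = (470 × 4130) / (470 + 4130) = 422.0 kΩ.
V_out = 21.7 × 422.0 / (220 + 422.0) = 21.7 × 422.0/642.0 = 14.3 V.

V_out ≈ 14.3 V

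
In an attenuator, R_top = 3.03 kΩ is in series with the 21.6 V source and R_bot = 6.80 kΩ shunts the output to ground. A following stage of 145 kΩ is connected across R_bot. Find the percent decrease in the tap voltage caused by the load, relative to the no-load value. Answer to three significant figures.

1.42 %

The divider's output (Thévenin) resistance is R_top‖R_bot = 2.096 kΩ.
Fractional drop under load = R_th/(R_th + R_L) = 2.096 / (2.096 + 145) = 0.01425.
So the output falls by 1.42 %.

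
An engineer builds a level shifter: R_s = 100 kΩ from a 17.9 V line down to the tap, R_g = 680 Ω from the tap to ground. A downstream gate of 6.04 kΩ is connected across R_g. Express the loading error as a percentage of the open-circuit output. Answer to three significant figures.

10.1 %

Unloaded V = 17.9 × 680/100700 = 0.12090 V.
Loaded: R_g‖R_L = 611.2 Ω, giving V = 17.9 × 611.2/100600 = 0.10874 V.
Drop = (0.12090 − 0.10874) / 0.12090 = 10.1 %.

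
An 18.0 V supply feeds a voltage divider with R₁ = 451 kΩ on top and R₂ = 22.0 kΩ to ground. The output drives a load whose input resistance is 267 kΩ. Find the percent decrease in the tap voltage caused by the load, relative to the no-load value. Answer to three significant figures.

The divider's output (Thévenin) resistance is R₁‖R₂ = 20.98 kΩ.
Fractional drop under load = R_th/(R_th + R_L) = 20.98 / (20.98 + 267) = 0.07284.
So the output falls by 7.28 %.

7.28 %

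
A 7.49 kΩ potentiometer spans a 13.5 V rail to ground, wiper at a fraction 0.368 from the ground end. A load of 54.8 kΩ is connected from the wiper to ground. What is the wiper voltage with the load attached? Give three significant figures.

The wiper splits the pot into (1−α)R = 4.734 kΩ above and αR = 2.756 kΩ below.
Lower section ‖ load = 2.624 kΩ.
V_wiper = 13.5 × 2.624/(4.734 + 2.624) = 4.81 V.

V ≈ 4.81 V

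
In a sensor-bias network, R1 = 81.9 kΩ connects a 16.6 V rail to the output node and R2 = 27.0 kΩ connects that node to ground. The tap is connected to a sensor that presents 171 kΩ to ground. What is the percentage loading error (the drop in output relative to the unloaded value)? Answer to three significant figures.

Unloaded V = 16.6 × 27.0/108.9 = 4.1157 V.
Loaded: R2‖R_L = 23.32 kΩ, giving V = 16.6 × 23.32/105.2 = 3.6788 V.
Drop = (4.1157 − 3.6788) / 4.1157 = 10.6 %.

10.6 %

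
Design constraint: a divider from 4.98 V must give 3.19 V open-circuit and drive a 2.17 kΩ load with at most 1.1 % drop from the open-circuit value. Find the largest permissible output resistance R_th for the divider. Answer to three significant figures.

R_th ≤ 24.1 Ω

Loading drop = R_th/(R_th + R_L) ≤ 0.0110, so R_th ≤ R_L · ε/(1−ε) = 2.17 kΩ × 0.0110/0.9890 = 24.1 Ω.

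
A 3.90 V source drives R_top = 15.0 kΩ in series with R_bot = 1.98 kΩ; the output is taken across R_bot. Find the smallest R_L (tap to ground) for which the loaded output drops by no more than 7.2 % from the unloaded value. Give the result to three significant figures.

R_L(min) ≈ 22.5 kΩ

Output resistance R_th = R_top‖R_bot = (15.0 × 1.98)/16.98 = 1.749 kΩ.
The fractional drop is R_th/(R_th + R_L); requiring this ≤ 0.0720 gives R_L ≥ R_th(1/0.0720 − 1) = 1.749 × 12.89 = 22.5 kΩ.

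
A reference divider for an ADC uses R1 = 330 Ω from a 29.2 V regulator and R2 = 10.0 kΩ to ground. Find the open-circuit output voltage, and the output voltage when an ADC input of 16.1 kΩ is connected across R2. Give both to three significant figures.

Open-circuit: V = 29.2 × 10000/(330 + 10000) = 28.3 V.
With the load, R2 becomes R2‖R_L = 6169 Ω, so V = 29.2 × 6169/6499 = 27.7 V.

Unloaded: 28.3 V; loaded: 27.7 V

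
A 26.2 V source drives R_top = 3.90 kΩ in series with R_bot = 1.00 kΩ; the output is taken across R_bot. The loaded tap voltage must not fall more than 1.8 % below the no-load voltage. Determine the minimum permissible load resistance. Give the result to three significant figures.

Output resistance R_th = R_top‖R_bot = (3900 × 1000)/4900 = 795.9 Ω.
The fractional drop is R_th/(R_th + R_L); requiring this ≤ 0.0180 gives R_L ≥ R_th(1/0.0180 − 1) = 795.9 × 54.56 = 43.4 kΩ.

R_L(min) ≈ 43.4 kΩ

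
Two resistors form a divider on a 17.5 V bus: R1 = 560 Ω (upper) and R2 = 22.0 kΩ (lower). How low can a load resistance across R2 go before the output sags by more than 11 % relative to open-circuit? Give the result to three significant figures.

Output resistance R_th = R1‖R2 = (560 × 22000)/22560 = 546.1 Ω.
The fractional drop is R_th/(R_th + R_L); requiring this ≤ 0.110 gives R_L ≥ R_th(1/0.110 − 1) = 546.1 × 8.091 = 4.42 kΩ.

R_L(min) ≈ 4.42 kΩ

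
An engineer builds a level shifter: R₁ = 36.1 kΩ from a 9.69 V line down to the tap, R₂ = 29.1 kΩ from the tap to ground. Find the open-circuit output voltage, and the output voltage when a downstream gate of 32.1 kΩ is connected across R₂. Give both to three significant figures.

Unloaded: 4.32 V; loaded: 2.88 V

Open-circuit: V = 9.69 × 29.1/(36.1 + 29.1) = 4.32 V.
With the load, R₂ becomes R₂‖R_L = 15.26 kΩ, so V = 9.69 × 15.26/51.36 = 2.88 V.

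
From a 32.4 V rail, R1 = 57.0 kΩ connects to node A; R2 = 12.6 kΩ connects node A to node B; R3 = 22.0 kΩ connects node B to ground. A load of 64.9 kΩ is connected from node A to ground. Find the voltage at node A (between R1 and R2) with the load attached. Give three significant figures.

Below node A the series string R2+R3 = 34.60 kΩ sits in parallel with the 64.9 kΩ load: 22.57 kΩ.
V_A = 32.4 × 22.57/(57.0 + 22.57) = 9.19 V.

V ≈ 9.19 V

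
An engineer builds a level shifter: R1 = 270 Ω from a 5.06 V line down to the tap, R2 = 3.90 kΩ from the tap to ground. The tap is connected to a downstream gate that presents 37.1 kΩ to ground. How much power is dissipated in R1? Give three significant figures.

P ≈ 0.479 mW

Total resistance from the source is R1 + (R2‖R_L) = 3799 Ω, so I = 5.06/3799 Ω = 1.332 mA.
P = I²·R1 = (1.332 mA)² × 270 Ω = 0.479 mW.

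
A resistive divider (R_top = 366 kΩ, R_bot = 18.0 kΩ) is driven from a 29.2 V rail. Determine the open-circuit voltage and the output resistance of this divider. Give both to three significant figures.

V_th is the open-circuit tap voltage: 29.2 × 18.0/(366 + 18.0) = 1.37 V.
With the supply zeroed, R_top and R_bot appear in parallel from the tap: R_th = R_top‖R_bot = (366 × 18.0)/384.0 = 17.2 kΩ.

V_th = 1.37 V, R_th = 17.2 kΩ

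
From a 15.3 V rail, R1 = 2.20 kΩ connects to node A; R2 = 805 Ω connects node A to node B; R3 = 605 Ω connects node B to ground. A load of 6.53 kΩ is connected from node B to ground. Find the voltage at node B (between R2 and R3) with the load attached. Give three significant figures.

V ≈ 2.38 V

At node B, R3 is in parallel with the load: R3‖R_L = 553.7 Ω.
Below node A the resistance is R2 + (R3‖R_L) = 1359 Ω, so V_A = 15.3 × 1359/3559 = 5.841 V.
Then V_B = V_A × (R3‖R_L)/(R2 + R3‖R_L) = 5.841 × 553.7/1359 = 2.38 V.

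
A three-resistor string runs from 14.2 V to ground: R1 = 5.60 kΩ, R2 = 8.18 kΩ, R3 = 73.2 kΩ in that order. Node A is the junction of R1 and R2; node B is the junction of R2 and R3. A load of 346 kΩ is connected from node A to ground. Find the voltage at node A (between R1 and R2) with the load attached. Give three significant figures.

Below node A the series string R2+R3 = 81.38 kΩ sits in parallel with the 346 kΩ load: 65.88 kΩ.
V_A = 14.2 × 65.88/(5.60 + 65.88) = 13.1 V.

V ≈ 13.1 V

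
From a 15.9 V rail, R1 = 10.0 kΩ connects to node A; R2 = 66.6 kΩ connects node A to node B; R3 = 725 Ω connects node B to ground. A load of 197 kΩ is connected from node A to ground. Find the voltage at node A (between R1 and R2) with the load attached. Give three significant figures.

Below node A the series string R2+R3 = 67320 Ω sits in parallel with the 197000 Ω load: 50180 Ω.
V_A = 15.9 × 50180/(10000 + 50180) = 13.3 V.

V ≈ 13.3 V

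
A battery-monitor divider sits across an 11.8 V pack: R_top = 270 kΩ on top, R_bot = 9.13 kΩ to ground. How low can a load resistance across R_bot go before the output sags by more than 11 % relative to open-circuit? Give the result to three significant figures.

R_L(min) ≈ 71.5 kΩ

Output resistance R_th = R_top‖R_bot = (270 × 9.13)/279.1 = 8.831 kΩ.
The fractional drop is R_th/(R_th + R_L); requiring this ≤ 0.110 gives R_L ≥ R_th(1/0.110 − 1) = 8.831 × 8.091 = 71.5 kΩ.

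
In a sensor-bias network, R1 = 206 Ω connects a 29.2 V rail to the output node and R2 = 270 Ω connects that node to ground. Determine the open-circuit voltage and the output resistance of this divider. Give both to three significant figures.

V_th = 16.6 V, R_th = 117 Ω

V_th is the open-circuit tap voltage: 29.2 × 270/(206 + 270) = 16.6 V.
With the supply zeroed, R1 and R2 appear in parallel from the tap: R_th = R1‖R2 = (206 × 270)/476.0 = 117 Ω.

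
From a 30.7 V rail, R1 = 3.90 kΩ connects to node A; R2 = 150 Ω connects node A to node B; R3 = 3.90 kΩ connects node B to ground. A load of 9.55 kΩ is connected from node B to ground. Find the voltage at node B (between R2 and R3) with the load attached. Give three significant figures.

At node B, R3 is in parallel with the load: R3‖R_L = 2769 Ω.
Below node A the resistance is R2 + (R3‖R_L) = 2919 Ω, so V_A = 30.7 × 2919/6819 = 13.14 V.
Then V_B = V_A × (R3‖R_L)/(R2 + R3‖R_L) = 13.14 × 2769/2919 = 12.5 V.

V ≈ 12.5 V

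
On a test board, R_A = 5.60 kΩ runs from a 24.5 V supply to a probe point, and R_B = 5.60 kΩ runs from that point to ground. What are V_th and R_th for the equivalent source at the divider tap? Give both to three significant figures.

V_th is the open-circuit tap voltage: 24.5 × 5.60/(5.60 + 5.60) = 12.2 V.
With the supply zeroed, R_A and R_B appear in parallel from the tap: R_th = R_A‖R_B = (5.60 × 5.60)/11.20 = 2.80 kΩ.

V_th = 12.2 V, R_th = 2.80 kΩ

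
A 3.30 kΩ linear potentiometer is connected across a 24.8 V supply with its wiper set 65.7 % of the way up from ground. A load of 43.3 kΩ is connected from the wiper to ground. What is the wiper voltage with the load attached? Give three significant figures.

V ≈ 16.0 V

The wiper splits the pot into (1−α)R = 1.132 kΩ above and αR = 2.168 kΩ below.
Lower section ‖ load = 2.065 kΩ.
V_wiper = 24.8 × 2.065/(1.132 + 2.065) = 16.0 V.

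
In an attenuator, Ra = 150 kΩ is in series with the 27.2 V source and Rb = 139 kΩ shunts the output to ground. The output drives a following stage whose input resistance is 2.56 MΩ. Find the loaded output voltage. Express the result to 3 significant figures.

V_out ≈ 12.7 V

The load sits in parallel with Rb: Rb‖R_L = (139 × 2560) / (139 + 2560) = 131.8 kΩ.
V_out = 27.2 × 131.8 / (150 + 131.8) = 27.2 × 131.8/281.8 = 12.7 V.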